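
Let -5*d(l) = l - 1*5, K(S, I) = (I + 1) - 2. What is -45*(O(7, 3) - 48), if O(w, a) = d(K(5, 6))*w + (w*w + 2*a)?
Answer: -315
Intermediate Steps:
K(S, I) = -1 + I (K(S, I) = (1 + I) - 2 = -1 + I)
d(l) = 1 - l/5 (d(l) = -(l - 1*5)/5 = -(l - 5)/5 = -(-5 + l)/5 = 1 - l/5)
O(w, a) = w² + 2*a (O(w, a) = (1 - (-1 + 6)/5)*w + (w*w + 2*a) = (1 - ⅕*5)*w + (w² + 2*a) = (1 - 1)*w + (w² + 2*a) = 0*w + (w² + 2*a) = 0 + (w² + 2*a) = w² + 2*a)
-45*(O(7, 3) - 48) = -45*((7² + 2*3) - 48) = -45*((49 + 6) - 48) = -45*(55 - 48) = -45*7 = -315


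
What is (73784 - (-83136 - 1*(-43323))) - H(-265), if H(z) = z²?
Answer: 43372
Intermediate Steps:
(73784 - (-83136 - 1*(-43323))) - H(-265) = (73784 - (-83136 - 1*(-43323))) - 1*(-265)² = (73784 - (-83136 + 43323)) - 1*70225 = (73784 - 1*(-39813)) - 70225 = (73784 + 39813) - 70225 = 113597 - 70225 = 43372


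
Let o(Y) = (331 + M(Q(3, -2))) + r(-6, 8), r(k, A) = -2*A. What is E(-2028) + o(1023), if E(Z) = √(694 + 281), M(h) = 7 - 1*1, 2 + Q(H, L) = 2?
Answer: 321 + 5*√39 ≈ 352.23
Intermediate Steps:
Q(H, L) = 0 (Q(H, L) = -2 + 2 = 0)
M(h) = 6 (M(h) = 7 - 1 = 6)
E(Z) = 5*√39 (E(Z) = √975 = 5*√39)
o(Y) = 321 (o(Y) = (331 + 6) - 2*8 = 337 - 16 = 321)
E(-2028) + o(1023) = 5*√39 + 321 = 321 + 5*√39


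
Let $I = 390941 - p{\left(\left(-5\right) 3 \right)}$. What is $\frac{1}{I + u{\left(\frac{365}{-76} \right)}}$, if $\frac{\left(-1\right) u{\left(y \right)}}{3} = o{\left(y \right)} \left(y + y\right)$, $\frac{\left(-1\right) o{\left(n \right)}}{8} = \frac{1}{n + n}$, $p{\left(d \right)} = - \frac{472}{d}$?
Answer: $\frac{15}{5864003} \approx 2.558 \cdot 10^{-6}$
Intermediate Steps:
$I = \frac{5863643}{15}$ ($I = 390941 - - \frac{472}{\left(-5\right) 3} = 390941 - - \frac{472}{-15} = 390941 - \left(-472\right) \left(- \frac{1}{15}\right) = 390941 - \frac{472}{15} = \frac{5863643}{15} \approx 3.9091 \cdot 10^{5}$)
$o{\left(n \right)} = - \frac{4}{n}$ ($o{\left(n \right)} = - \frac{8}{n + n} = - \frac{8}{2 n} = - 8 \frac{1}{2 n} = - \frac{4}{n}$)
$u{\left(y \right)} = 24$ ($u{\left(y \right)} = - 3 - \frac{4}{y} \left(y + y\right) = - 3 - \frac{4}{y} 2 y = \left(-3\right) \left(-8\right) = 24$)
$\frac{1}{I + u{\left(\frac{365}{-76} \right)}} = \frac{1}{\frac{5863643}{15} + 24} = \frac{1}{\frac{5864003}{15}} = \frac{15}{5864003}$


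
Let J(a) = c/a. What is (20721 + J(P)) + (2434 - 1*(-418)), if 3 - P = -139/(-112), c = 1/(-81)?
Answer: 376154249/15957 ≈ 23573.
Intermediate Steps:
c = -1/81 ≈ -0.012346
P = 197/112 (P = 3 - (-139)/(-112) = 3 - (-139)*(-1)/112 = 3 - 1*139/112 = 3 - 139/112 = 197/112 ≈ 1.7589)
J(a) = -1/(81*a)
(20721 + J(P)) + (2434 - 1*(-418)) = (20721 - 1/(81*197/112)) + (2434 - 1*(-418)) = (20721 - 1/81*112/197) + (2434 + 418) = (20721 - 112/15957) + 2852 = 330644885/15957 + 2852 = 376154249/15957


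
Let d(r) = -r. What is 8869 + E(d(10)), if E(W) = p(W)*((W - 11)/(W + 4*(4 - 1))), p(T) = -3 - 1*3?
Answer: 8932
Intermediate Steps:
p(T) = -6 (p(T) = -3 - 3 = -6)
E(W) = -6*(-11 + W)/(12 + W) (E(W) = -6*(W - 11)/(W + 4*(4 - 1)) = -6*(-11 + W)/(W + 4*3) = -6*(-11 + W)/(W + 12) = -6*(-11 + W)/(12 + W))
8869 + E(d(10)) = 8869 + 6*(11 - (-1)*10)/(12 - 1*10) = 8869 + 6*(11 - 1*(-10))/(12 - 10) = 8869 + 6*(11 + 10)/2 = 8869 + 6*(½)*21 = 8869 + 63 = 8932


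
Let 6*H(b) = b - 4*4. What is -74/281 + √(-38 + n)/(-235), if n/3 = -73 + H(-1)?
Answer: -74/281 - 3*I*√118/470 ≈ -0.26335 - 0.069337*I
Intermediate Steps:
H(b) = -8/3 + b/6 (H(b) = (b - 4*4)/6 = (b - 16)/6 = (-16 + b)/6 = -8/3 + b/6)
n = -455/2 (n = 3*(-73 + (-8/3 + (⅙)*(-1))) = 3*(-73 + (-8/3 - ⅙)) = 3*(-73 - 17/6) = 3*(-455/6) = -455/2 ≈ -227.50)
-74/281 + √(-38 + n)/(-235) = -74/281 + √(-38 - 455/2)/(-235) = -74*1/281 + √(-531/2)*(-1/235) = -74/281 + (3*I*√118/2)*(-1/235) = -74/281 - 3*I*√118/470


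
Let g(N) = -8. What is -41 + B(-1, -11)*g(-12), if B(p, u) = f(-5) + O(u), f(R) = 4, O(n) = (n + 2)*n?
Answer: -865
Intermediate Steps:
O(n) = n*(2 + n) (O(n) = (2 + n)*n = n*(2 + n))
B(p, u) = 4 + u*(2 + u)
-41 + B(-1, -11)*g(-12) = -41 + (4 - 11*(2 - 11))*(-8) = -41 + (4 - 11*(-9))*(-8) = -41 + (4 + 99)*(-8) = -41 + 103*(-8) = -41 - 824 = -865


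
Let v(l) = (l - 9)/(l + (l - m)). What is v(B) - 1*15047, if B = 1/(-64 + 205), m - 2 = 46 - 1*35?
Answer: -27549789/1831 ≈ -15046.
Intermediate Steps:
m = 13 (m = 2 + (46 - 1*35) = 2 + (46 - 35) = 2 + 11 = 13)
B = 1/141 ≈ 0.0070922
v(l) = (-9 + l)/(-13 + 2*l) (v(l) = (l - 9)/(l + (l - 1*13)) = (-9 + l)/(l + (l - 13)) = (-9 + l)/(l + (-13 + l)) = (-9 + l)/(-13 + 2*l))
v(B) - 1*15047 = (-9 + 1/141)/(-13 + 2*(1/141)) - 1*15047 = -1268/141/(-13 + 2/141) - 15047 = -1268/141/(-1831/141) - 15047 = -141/1831*(-1268/141) - 15047 = 1268/1831 - 15047 = -27549789/1831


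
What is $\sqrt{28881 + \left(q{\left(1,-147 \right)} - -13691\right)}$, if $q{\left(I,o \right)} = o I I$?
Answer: $5 \sqrt{1697} \approx 205.97$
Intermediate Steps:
$q{\left(I,o \right)} = o I^{2}$ ($q{\left(I,o \right)} = I o I = o I^{2}$)
$\sqrt{28881 + \left(q{\left(1,-147 \right)} - -13691\right)} = \sqrt{28881 - \left(-13691 + 147 \cdot 1^{2}\right)} = \sqrt{28881 + \left(\left(-147\right) 1 + 13691\right)} = \sqrt{28881 + \left(-147 + 13691\right)} = \sqrt{28881 + 13544} = \sqrt{42425} = 5 \sqrt{1697}$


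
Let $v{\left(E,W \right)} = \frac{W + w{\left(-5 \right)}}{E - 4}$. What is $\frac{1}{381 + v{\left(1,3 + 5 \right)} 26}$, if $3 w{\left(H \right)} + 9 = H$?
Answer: $\frac{9}{3169} \approx 0.00284$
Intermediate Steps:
$w{\left(H \right)} = -3 + \frac{H}{3}$
$v{\left(E,W \right)} = \frac{- \frac{14}{3} + W}{-4 + E}$ ($v{\left(E,W \right)} = \frac{W + \left(-3 + \frac{1}{3} \left(-5\right)\right)}{E - 4} = \frac{W - \frac{14}{3}}{-4 + E} = \frac{- \frac{14}{3} + W}{-4 + E}$)
$\frac{1}{381 + v{\left(1,3 + 5 \right)} 26} = \frac{1}{381 + \frac{- \frac{14}{3} + \left(3 + 5\right)}{-4 + 1} \cdot 26} = \frac{1}{381 + \frac{- \frac{14}{3} + 8}{-3} \cdot 26} = \frac{1}{381 + \left(- \frac{1}{3}\right) \frac{10}{3} \cdot 26} = \frac{1}{381 - \frac{260}{9}} = \frac{1}{\frac{3169}{9}} = \frac{9}{3169}$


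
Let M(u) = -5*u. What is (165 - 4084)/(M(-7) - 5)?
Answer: -3919/30 ≈ -130.63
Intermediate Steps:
(165 - 4084)/(M(-7) - 5) = (165 - 4084)/(-5*(-7) - 5) = -3919/(35 - 5) = -3919/30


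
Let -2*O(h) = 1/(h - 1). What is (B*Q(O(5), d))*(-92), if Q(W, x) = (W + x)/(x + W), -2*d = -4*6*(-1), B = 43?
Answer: -3956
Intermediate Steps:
O(h) = -1/(2*(-1 + h)) (O(h) = -1/(2*(h - 1)) = -1/(2*(-1 + h)))
d = -12 (d = -(-4*6)*(-1)/2 = -(-12)*(-1) = -½*24 = -12)
Q(W, x) = 1 (Q(W, x) = (W + x)/(W + x) = 1)
(B*Q(O(5), d))*(-92) = (43*1)*(-92) = 43*(-92) = -3956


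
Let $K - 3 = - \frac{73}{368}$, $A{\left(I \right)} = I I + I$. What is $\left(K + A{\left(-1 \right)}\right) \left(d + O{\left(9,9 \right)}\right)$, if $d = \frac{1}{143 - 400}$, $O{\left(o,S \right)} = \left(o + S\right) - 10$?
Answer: $\frac{2118705}{94576} \approx 22.402$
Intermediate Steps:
$A{\left(I \right)} = I + I^{2}$ ($A{\left(I \right)} = I^{2} + I = I + I^{2}$)
$O{\left(o,S \right)} = -10 + S + o$ ($O{\left(o,S \right)} = \left(S + o\right) - 10 = -10 + S + o$)
$d = - \frac{1}{257}$ ($d = \frac{1}{-257} = - \frac{1}{257} \approx -0.0038911$)
$K = \frac{1031}{368}$ ($K = 3 - \frac{73}{368} = \frac{1031}{368} \approx 2.8016$)
$\left(K + A{\left(-1 \right)}\right) \left(d + O{\left(9,9 \right)}\right) = \left(\frac{1031}{368} - \left(1 - 1\right)\right) \left(- \frac{1}{257} + \left(-10 + 9 + 9\right)\right) = \left(\frac{1031}{368} - 0\right) \left(- \frac{1}{257} + 8\right) = \left(\frac{1031}{368} + 0\right) \frac{2055}{257} = \frac{1031}{368} \cdot \frac{2055}{257} = \frac{2118705}{94576}$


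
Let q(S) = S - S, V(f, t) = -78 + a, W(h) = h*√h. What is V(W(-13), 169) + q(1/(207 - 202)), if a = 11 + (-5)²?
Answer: -42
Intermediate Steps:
a = 36 (a = 11 + 25 = 36)
W(h) = h^(3/2)
V(f, t) = -42 (V(f, t) = -78 + 36 = -42)
q(S) = 0
V(W(-13), 169) + q(1/(207 - 202)) = -42 + 0 = -42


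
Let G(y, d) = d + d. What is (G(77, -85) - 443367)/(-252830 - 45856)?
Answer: 443537/298686 ≈ 1.4850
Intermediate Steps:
G(y, d) = 2*d
(G(77, -85) - 443367)/(-252830 - 45856) = (2*(-85) - 443367)/(-252830 - 45856) = (-170 - 443367)/(-298686) = -443537*(-1/298686) = 443537/298686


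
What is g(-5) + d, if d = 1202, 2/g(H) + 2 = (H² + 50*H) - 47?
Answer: 164673/137 ≈ 1202.0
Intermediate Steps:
g(H) = 2/(-49 + H² + 50*H) (g(H) = 2/(-2 + ((H² + 50*H) - 47)) = 2/(-2 + (-47 + H² + 50*H)) = 2/(-49 + H² + 50*H))
g(-5) + d = 2/(-49 + (-5)² + 50*(-5)) + 1202 = 2/(-49 + 25 - 250) + 1202 = 2/(-274) + 1202 = 2*(-1/274) + 1202 = -1/137 + 1202 = 164673/137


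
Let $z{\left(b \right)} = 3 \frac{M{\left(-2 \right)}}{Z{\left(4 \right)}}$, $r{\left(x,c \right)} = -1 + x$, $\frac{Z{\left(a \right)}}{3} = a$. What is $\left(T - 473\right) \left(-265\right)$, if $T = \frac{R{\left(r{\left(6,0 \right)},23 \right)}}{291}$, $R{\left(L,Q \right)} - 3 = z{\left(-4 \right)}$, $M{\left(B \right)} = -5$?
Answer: $\frac{145899725}{1164} \approx 1.2534 \cdot 10^{5}$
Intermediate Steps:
$Z{\left(a \right)} = 3 a$
$z{\left(b \right)} = - \frac{5}{4}$ ($z{\left(b \right)} = 3 \left(- \frac{5}{3 \cdot 4}\right) = 3 \left(- \frac{5}{12}\right) = - \frac{5}{4}$)
$R{\left(L,Q \right)} = \frac{7}{4}$ ($R{\left(L,Q \right)} = 3 - \frac{5}{4} = \frac{7}{4}$)
$T = \frac{7}{1164}$ ($T = \frac{7}{4 \cdot 291} = \frac{7}{4} \cdot \frac{1}{291} = \frac{7}{1164} \approx 0.0060137$)
$\left(T - 473\right) \left(-265\right) = \left(\frac{7}{1164} - 473\right) \left(-265\right) = \left(- \frac{550565}{1164}\right) \left(-265\right) = \frac{145899725}{1164}$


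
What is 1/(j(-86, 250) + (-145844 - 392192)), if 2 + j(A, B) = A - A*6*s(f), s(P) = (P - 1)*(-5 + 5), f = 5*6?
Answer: -1/538124 ≈ -1.8583e-6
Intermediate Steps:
f = 30
s(P) = 0 (s(P) = (-1 + P)*0 = 0)
j(A, B) = -2 + A (j(A, B) = -2 + (A - A*6*0) = -2 + (A - 6*A*0) = -2 + (A - 1*0) = -2 + (A + 0) = -2 + A)
1/(j(-86, 250) + (-145844 - 392192)) = 1/((-2 - 86) + (-145844 - 392192)) = 1/(-88 - 538036) = 1/(-538124) = -1/538124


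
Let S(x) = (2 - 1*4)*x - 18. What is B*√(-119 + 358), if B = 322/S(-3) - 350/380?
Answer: -1582*√239/57 ≈ -429.07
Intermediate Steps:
S(x) = -18 - 2*x (S(x) = (2 - 4)*x - 18 = -2*x - 18 = -18 - 2*x)
B = -1582/57 (B = 322/(-18 - 2*(-3)) - 350/380 = 322/(-18 + 6) - 350*1/380 = 322/(-12) - 35/38 = 322*(-1/12) - 35/38 = -161/6 - 35/38 = -1582/57 ≈ -27.754)
B*√(-119 + 358) = -1582*√(-119 + 358)/57 = -1582*√239/57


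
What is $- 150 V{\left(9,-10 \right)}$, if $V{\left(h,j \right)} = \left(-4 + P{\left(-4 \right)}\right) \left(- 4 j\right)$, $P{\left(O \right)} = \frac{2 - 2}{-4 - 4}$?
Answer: $24000$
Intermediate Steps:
$P{\left(O \right)} = 0$ ($P{\left(O \right)} = \frac{0}{-8} = 0 \left(- \frac{1}{8}\right) = 0$)
$V{\left(h,j \right)} = 16 j$ ($V{\left(h,j \right)} = \left(-4 + 0\right) \left(- 4 j\right) = - 4 \left(- 4 j\right) = 16 j$)
$- 150 V{\left(9,-10 \right)} = - 150 \cdot 16 \left(-10\right) = \left(-150\right) \left(-160\right) = 24000$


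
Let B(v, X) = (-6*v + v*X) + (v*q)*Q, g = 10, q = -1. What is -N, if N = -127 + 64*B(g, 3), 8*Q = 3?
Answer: 2287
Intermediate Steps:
Q = 3/8 (Q = (⅛)*3 = 3/8 ≈ 0.37500)
B(v, X) = -51*v/8 + X*v (B(v, X) = (-6*v + v*X) + (v*(-1))*(3/8) = (-6*v + X*v) - v*(3/8) = (-6*v + X*v) - 3*v/8 = -51*v/8 + X*v)
N = -2287 (N = -127 + 64*((⅛)*10*(-51 + 8*3)) = -127 + 64*((⅛)*10*(-51 + 24)) = -127 + 64*((⅛)*10*(-27)) = -127 + 64*(-135/4) = -127 - 2160 = -2287)
-N = -1*(-2287) = 2287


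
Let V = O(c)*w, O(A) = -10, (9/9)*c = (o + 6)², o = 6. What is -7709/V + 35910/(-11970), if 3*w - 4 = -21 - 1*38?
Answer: -24777/550 ≈ -45.049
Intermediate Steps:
c = 144 (c = (6 + 6)² = 12² = 144)
w = -55/3 (w = 4/3 + (-21 - 1*38)/3 = 4/3 + (-21 - 38)/3 = 4/3 + (⅓)*(-59) = 4/3 - 59/3 = -55/3 ≈ -18.333)
V = 550/3 (V = -10*(-55/3) = 550/3 ≈ 183.33)
-7709/V + 35910/(-11970) = -7709/550/3 + 35910/(-11970) = -7709*3/550 + 35910*(-1/11970) = -23127/550 - 3 = -24777/550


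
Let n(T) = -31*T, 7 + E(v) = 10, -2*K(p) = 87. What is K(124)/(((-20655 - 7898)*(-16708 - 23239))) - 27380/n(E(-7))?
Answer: 62459622391069/212152844526 ≈ 294.41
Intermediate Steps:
K(p) = -87/2 (K(p) = -1/2*87 = -87/2)
E(v) = 3 (E(v) = -7 + 10 = 3)
K(124)/(((-20655 - 7898)*(-16708 - 23239))) - 27380/n(E(-7)) = -87*1/((-20655 - 7898)*(-16708 - 23239))/2 - 27380/((-31*3)) = -87/(2*((-28553*(-39947)))) - 27380/(-93) = -87/2/1140606691 - 27380*(-1/93) = -87/2*1/1140606691 + 27380/93 = -87/2281213382 + 27380/93 = 62459622391069/212152844526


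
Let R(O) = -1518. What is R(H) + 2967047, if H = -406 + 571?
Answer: 2965529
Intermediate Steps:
H = 165
R(H) + 2967047 = -1518 + 2967047 = 2965529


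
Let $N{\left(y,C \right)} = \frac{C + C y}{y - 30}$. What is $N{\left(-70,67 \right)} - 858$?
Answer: $- \frac{81177}{100} \approx -811.77$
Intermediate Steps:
$N{\left(y,C \right)} = \frac{C + C y}{-30 + y}$
$N{\left(-70,67 \right)} - 858 = \frac{67 \left(1 - 70\right)}{-30 - 70} - 858 = 67 \frac{1}{-100} \left(-69\right) - 858 = 67 \left(- \frac{1}{100}\right) \left(-69\right) - 858 = \frac{4623}{100} - 858 = - \frac{81177}{100}$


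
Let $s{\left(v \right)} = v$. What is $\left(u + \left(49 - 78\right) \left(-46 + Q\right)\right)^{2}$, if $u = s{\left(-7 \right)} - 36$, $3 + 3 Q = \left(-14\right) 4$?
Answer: $\frac{31181056}{9} \approx 3.4646 \cdot 10^{6}$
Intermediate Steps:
$Q = - \frac{59}{3}$ ($Q = -1 + \frac{\left(-14\right) 4}{3} = -1 + \frac{1}{3} \left(-56\right) = -1 - \frac{56}{3} = - \frac{59}{3} \approx -19.667$)
$u = -43$ ($u = -7 - 36 = -43$)
$\left(u + \left(49 - 78\right) \left(-46 + Q\right)\right)^{2} = \left(-43 + \left(49 - 78\right) \left(-46 - \frac{59}{3}\right)\right)^{2} = \left(-43 - - \frac{5713}{3}\right)^{2} = \left(-43 + \frac{5713}{3}\right)^{2} = \left(\frac{5584}{3}\right)^{2} = \frac{31181056}{9}$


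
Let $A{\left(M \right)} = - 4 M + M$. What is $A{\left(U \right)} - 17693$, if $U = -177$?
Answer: $-17162$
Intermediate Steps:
$A{\left(M \right)} = - 3 M$
$A{\left(U \right)} - 17693 = \left(-3\right) \left(-177\right) - 17693 = 531 - 17693 = -17162$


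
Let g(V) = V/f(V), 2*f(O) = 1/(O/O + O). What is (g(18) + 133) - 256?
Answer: 561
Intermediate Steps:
f(O) = 1/(2*(1 + O)) (f(O) = 1/(2*(O/O + O)) = 1/(2*(1 + O)))
g(V) = V*(2 + 2*V) (g(V) = V/((1/(2*(1 + V)))) = V*(2 + 2*V))
(g(18) + 133) - 256 = (2*18*(1 + 18) + 133) - 256 = (2*18*19 + 133) - 256 = (684 + 133) - 256 = 817 - 256 = 561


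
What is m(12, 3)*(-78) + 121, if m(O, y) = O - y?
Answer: -581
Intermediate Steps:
m(12, 3)*(-78) + 121 = (12 - 1*3)*(-78) + 121 = (12 - 3)*(-78) + 121 = 9*(-78) + 121 = -702 + 121 = -581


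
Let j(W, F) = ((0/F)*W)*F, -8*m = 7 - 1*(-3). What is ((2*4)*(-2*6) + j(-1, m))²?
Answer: 9216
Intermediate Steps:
m = -5/4 (m = -(7 - 1*(-3))/8 = -(7 + 3)/8 = -⅛*10 = -5/4 ≈ -1.2500)
j(W, F) = 0 (j(W, F) = (0*W)*F = 0*F = 0)
((2*4)*(-2*6) + j(-1, m))² = ((2*4)*(-2*6) + 0)² = (8*(-12) + 0)² = (-96 + 0)² = (-96)² = 9216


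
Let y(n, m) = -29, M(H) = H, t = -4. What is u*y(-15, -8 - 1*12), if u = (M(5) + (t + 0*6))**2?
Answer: -29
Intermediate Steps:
u = 1 (u = (5 + (-4 + 0*6))**2 = (5 + (-4 + 0))**2 = (5 - 4)**2 = 1**2 = 1)
u*y(-15, -8 - 1*12) = 1*(-29) = -29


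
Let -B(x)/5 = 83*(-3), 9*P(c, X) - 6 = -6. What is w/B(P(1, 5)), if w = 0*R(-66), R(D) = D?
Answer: 0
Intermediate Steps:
P(c, X) = 0 (P(c, X) = ⅔ + (⅑)*(-6) = ⅔ - ⅔ = 0)
B(x) = 1245 (B(x) = -415*(-3) = -5*(-249) = 1245)
w = 0 (w = 0*(-66) = 0)
w/B(P(1, 5)) = 0/1245 = 0*(1/1245) = 0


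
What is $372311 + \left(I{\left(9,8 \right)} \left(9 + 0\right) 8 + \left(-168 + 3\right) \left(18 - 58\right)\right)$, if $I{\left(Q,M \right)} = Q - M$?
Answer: $378983$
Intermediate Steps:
$372311 + \left(I{\left(9,8 \right)} \left(9 + 0\right) 8 + \left(-168 + 3\right) \left(18 - 58\right)\right) = 372311 + \left(\left(9 - 8\right) \left(9 + 0\right) 8 + \left(-168 + 3\right) \left(18 - 58\right)\right) = 372311 + \left(\left(9 - 8\right) 9 \cdot 8 - -6600\right) = 372311 + \left(1 \cdot 72 + 6600\right) = 372311 + \left(72 + 6600\right) = 372311 + 6672 = 378983$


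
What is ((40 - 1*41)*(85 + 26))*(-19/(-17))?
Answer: -2109/17 ≈ -124.06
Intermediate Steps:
((40 - 1*41)*(85 + 26))*(-19/(-17)) = ((40 - 41)*111)*(-19*(-1/17)) = -1*111*(19/17) = -111*19/17 = -2109/17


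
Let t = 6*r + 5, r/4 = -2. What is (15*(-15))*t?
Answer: 9675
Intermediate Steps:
r = -8 (r = 4*(-2) = -8)
t = -43 (t = 6*(-8) + 5 = -48 + 5 = -43)
(15*(-15))*t = (15*(-15))*(-43) = -225*(-43) = 9675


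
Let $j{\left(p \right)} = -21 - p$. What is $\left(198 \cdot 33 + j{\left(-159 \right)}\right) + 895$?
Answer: $7567$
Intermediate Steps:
$\left(198 \cdot 33 + j{\left(-159 \right)}\right) + 895 = \left(198 \cdot 33 - -138\right) + 895 = \left(6534 + \left(-21 + 159\right)\right) + 895 = \left(6534 + 138\right) + 895 = 6672 + 895 = 7567$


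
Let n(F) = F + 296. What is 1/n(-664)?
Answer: -1/368 ≈ -0.0027174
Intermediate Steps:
n(F) = 296 + F
1/n(-664) = 1/(296 - 664) = 1/(-368) = -1/368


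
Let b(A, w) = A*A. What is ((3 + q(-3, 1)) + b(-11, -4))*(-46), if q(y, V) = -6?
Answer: -5428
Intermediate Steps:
b(A, w) = A**2
((3 + q(-3, 1)) + b(-11, -4))*(-46) = ((3 - 6) + (-11)**2)*(-46) = (-3 + 121)*(-46) = 118*(-46) = -5428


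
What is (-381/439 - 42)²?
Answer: 354154761/192721 ≈ 1837.7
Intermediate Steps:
(-381/439 - 42)² = (-18819/439)² = 354154761/192721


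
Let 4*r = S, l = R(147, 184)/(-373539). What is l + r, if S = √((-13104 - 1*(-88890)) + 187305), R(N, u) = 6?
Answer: -2/124513 + √263091/4 ≈ 128.23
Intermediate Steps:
l = -2/124513 (l = 6/(-373539) = 6*(-1/373539) = -2/124513 ≈ -1.6063e-5)
S = √263091 (S = √((-13104 + 88890) + 187305) = √(75786 + 187305) = √263091 ≈ 512.92)
r = √263091/4 ≈ 128.23
l + r = -2/124513 + √263091/4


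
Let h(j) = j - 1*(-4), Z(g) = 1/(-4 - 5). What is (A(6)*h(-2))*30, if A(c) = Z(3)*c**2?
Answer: -240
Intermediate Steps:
Z(g) = -1/9 (Z(g) = 1/(-9) = -1/9)
h(j) = 4 + j (h(j) = j + 4 = 4 + j)
A(c) = -c**2/9
(A(6)*h(-2))*30 = ((-1/9*6**2)*(4 - 2))*30 = (-1/9*36*2)*30 = -4*2*30 = -8*30 = -240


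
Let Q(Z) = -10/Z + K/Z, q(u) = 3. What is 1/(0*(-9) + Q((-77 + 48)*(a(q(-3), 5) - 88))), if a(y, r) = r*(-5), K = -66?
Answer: -3277/76 ≈ -43.118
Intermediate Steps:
a(y, r) = -5*r
Q(Z) = -76/Z (Q(Z) = -10/Z - 66/Z = -76/Z)
1/(0*(-9) + Q((-77 + 48)*(a(q(-3), 5) - 88))) = 1/(0*(-9) - 76*1/((-77 + 48)*(-5*5 - 88))) = 1/(0 - 76*(-1/(29*(-25 - 88)))) = 1/(0 - 76/((-29*(-113)))) = 1/(0 - 76/3277) = 1/(-76/3277) = -3277/76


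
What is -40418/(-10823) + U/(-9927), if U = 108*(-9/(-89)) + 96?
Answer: 11868810862/3187384323 ≈ 3.7237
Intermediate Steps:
U = 9516/89 (U = 108*(-9*(-1/89)) + 96 = 108*(9/89) + 96 = 972/89 + 96 = 9516/89 ≈ 106.92)
-40418/(-10823) + U/(-9927) = -40418/(-10823) + (9516/89)/(-9927) = -40418*(-1/10823) + (9516/89)*(-1/9927) = 40418/10823 - 3172/294501 = 11868810862/3187384323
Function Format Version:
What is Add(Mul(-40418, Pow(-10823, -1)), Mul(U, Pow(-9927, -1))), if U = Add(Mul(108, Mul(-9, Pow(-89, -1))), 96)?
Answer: Rational(11868810862, 3187384323) ≈ 3.7237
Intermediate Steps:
U = Rational(9516, 89) (U = Add(Mul(108, Mul(-9, Rational(-1, 89))), 96) = Add(Mul(108, Rational(9, 89)), 96) = Add(Rational(972, 89), 96) = Rational(9516, 89) ≈ 106.92)
Add(Mul(-40418, Pow(-10823, -1)), Mul(U, Pow(-9927, -1))) = Add(Mul(-40418, Pow(-10823, -1)), Mul(Rational(9516, 89), Pow(-9927, -1))) = Add(Mul(-40418, Rational(-1, 10823)), Mul(Rational(9516, 89), Rational(-1, 9927))) = Add(Rational(40418, 10823), Rational(-3172, 294501)) = Rational(11868810862, 3187384323)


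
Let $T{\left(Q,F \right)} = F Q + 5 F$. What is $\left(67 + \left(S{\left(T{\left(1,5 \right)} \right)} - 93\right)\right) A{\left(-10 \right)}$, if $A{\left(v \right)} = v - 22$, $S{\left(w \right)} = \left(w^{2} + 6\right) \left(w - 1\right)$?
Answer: $-839936$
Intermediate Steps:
$T{\left(Q,F \right)} = 5 F + F Q$
$S{\left(w \right)} = \left(-1 + w\right) \left(6 + w^{2}\right)$ ($S{\left(w \right)} = \left(6 + w^{2}\right) \left(-1 + w\right) = \left(-1 + w\right) \left(6 + w^{2}\right)$)
$A{\left(v \right)} = -22 + v$
$\left(67 + \left(S{\left(T{\left(1,5 \right)} \right)} - 93\right)\right) A{\left(-10 \right)} = \left(67 - \left(99 + \left(5 \left(5 + 1\right)\right)^{2} - 125 \left(5 + 1\right)^{3} - 30 \left(5 + 1\right)\right)\right) \left(-22 - 10\right) = \left(67 - \left(-26901 + \left(5 \cdot 6\right)^{2} - 30 \cdot 6\right)\right) \left(-32\right) = \left(67 + \left(\left(-6 + 30^{3} - 30^{2} + 6 \cdot 30\right) - 93\right)\right) \left(-32\right) = \left(67 + \left(\left(-6 + 27000 - 900 + 180\right) - 93\right)\right) \left(-32\right) = \left(67 + \left(26274 - 93\right)\right) \left(-32\right) = \left(67 + 26181\right) \left(-32\right) = 26248 \left(-32\right) = -839936$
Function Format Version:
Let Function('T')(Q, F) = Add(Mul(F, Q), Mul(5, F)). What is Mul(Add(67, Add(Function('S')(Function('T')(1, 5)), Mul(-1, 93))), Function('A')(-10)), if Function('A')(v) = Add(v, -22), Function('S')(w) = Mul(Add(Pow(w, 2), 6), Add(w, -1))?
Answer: -839936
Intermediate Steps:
Function('T')(Q, F) = Add(Mul(5, F), Mul(F, Q))
Function('S')(w) = Mul(Add(-1, w), Add(6, Pow(w, 2))) (Function('S')(w) = Mul(Add(6, Pow(w, 2)), Add(-1, w)) = Mul(Add(-1, w), Add(6, Pow(w, 2))))
Function('A')(v) = Add(-22, v)
Mul(Add(67, Add(Function('S')(Function('T')(1, 5)), Mul(-1, 93))), Function('A')(-10)) = Mul(Add(67, Add(Add(-6, Pow(Mul(5, Add(5, 1)), 3), Mul(-1, Pow(Mul(5, Add(5, 1)), 2)), Mul(6, Mul(5, Add(5, 1)))), Mul(-1, 93))), Add(-22, -10)) = Mul(Add(67, Add(Add(-6, Pow(Mul(5, 6), 3), Mul(-1, Pow(Mul(5, 6), 2)), Mul(6, Mul(5, 6))), -93)), -32) = Mul(Add(67, Add(Add(-6, Pow(30, 3), Mul(-1, Pow(30, 2)), Mul(6, 30)), -93)), -32) = Mul(Add(67, Add(Add(-6, 27000, Mul(-1, 900), 180), -93)), -32) = Mul(Add(67, Add(Add(-6, 27000, -900, 180), -93)), -32) = Mul(Add(67, Add(26274, -93)), -32) = Mul(Add(67, 26181), -32) = Mul(26248, -32) = -839936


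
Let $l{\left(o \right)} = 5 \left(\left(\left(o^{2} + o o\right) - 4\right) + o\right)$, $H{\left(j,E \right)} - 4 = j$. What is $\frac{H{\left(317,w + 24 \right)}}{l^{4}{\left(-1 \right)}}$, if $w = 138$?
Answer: $\frac{107}{16875} \approx 0.0063407$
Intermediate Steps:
$H{\left(j,E \right)} = 4 + j$
$l{\left(o \right)} = -20 + 5 o + 10 o^{2}$ ($l{\left(o \right)} = 5 \left(\left(\left(o^{2} + o^{2}\right) - 4\right) + o\right) = 5 \left(\left(2 o^{2} - 4\right) + o\right) = 5 \left(\left(-4 + 2 o^{2}\right) + o\right) = 5 \left(-4 + o + 2 o^{2}\right) = -20 + 5 o + 10 o^{2}$)
$\frac{H{\left(317,w + 24 \right)}}{l^{4}{\left(-1 \right)}} = \frac{4 + 317}{\left(-20 + 5 \left(-1\right) + 10 \left(-1\right)^{2}\right)^{4}} = \frac{321}{\left(-20 - 5 + 10 \cdot 1\right)^{4}} = \frac{321}{\left(-20 - 5 + 10\right)^{4}} = \frac{321}{\left(-15\right)^{4}} = \frac{321}{50625} = 321 \cdot \frac{1}{50625} = \frac{107}{16875}$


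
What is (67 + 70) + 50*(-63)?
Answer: -3013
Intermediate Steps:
(67 + 70) + 50*(-63) = 137 - 3150 = -3013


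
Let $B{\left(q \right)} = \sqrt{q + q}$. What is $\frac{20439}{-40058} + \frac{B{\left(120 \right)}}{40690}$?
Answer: $- \frac{20439}{40058} + \frac{2 \sqrt{15}}{20345} \approx -0.50985$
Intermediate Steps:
$B{\left(q \right)} = \sqrt{2} \sqrt{q}$ ($B{\left(q \right)} = \sqrt{2 q} = \sqrt{2} \sqrt{q}$)
$\frac{20439}{-40058} + \frac{B{\left(120 \right)}}{40690} = \frac{20439}{-40058} + \frac{\sqrt{2} \sqrt{120}}{40690} = 20439 \left(- \frac{1}{40058}\right) + \sqrt{2} \cdot 2 \sqrt{30} \cdot \frac{1}{40690} = - \frac{20439}{40058} + 4 \sqrt{15} \cdot \frac{1}{40690} = - \frac{20439}{40058} + \frac{2 \sqrt{15}}{20345}$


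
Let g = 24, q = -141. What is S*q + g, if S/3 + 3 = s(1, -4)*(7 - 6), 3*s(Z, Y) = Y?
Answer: 1857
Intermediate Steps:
s(Z, Y) = Y/3
S = -13 (S = -9 + 3*(((1/3)*(-4))*(7 - 6)) = -9 + 3*(-4/3*1) = -9 + 3*(-4/3) = -9 - 4 = -13)
S*q + g = -13*(-141) + 24 = 1833 + 24 = 1857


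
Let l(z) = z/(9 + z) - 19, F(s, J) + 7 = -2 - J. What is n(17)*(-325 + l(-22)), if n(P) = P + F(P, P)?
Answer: 40050/13 ≈ 3080.8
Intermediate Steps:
F(s, J) = -9 - J (F(s, J) = -7 + (-2 - J) = -9 - J)
n(P) = -9 (n(P) = P + (-9 - P) = -9)
l(z) = -19 + z/(9 + z) (l(z) = z/(9 + z) - 19 = -19 + z/(9 + z))
n(17)*(-325 + l(-22)) = -9*(-325 + 9*(-19 - 2*(-22))/(9 - 22)) = -9*(-325 + 9*(-19 + 44)/(-13)) = -9*(-325 + 9*(-1/13)*25) = -9*(-325 - 225/13) = -9*(-4450/13) = 40050/13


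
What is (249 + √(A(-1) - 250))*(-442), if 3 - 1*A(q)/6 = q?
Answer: -110058 - 442*I*√226 ≈ -1.1006e+5 - 6644.7*I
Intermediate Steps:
A(q) = 18 - 6*q
(249 + √(A(-1) - 250))*(-442) = (249 + √((18 - 6*(-1)) - 250))*(-442) = (249 + √((18 + 6) - 250))*(-442) = (249 + √(24 - 250))*(-442) = (249 + √(-226))*(-442) = (249 + I*√226)*(-442) = -110058 - 442*I*√226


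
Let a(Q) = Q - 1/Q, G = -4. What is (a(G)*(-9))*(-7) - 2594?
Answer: -11321/4 ≈ -2830.3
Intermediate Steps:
(a(G)*(-9))*(-7) - 2594 = ((-4 - 1/(-4))*(-9))*(-7) - 2594 = ((-4 - 1*(-1/4))*(-9))*(-7) - 2594 = ((-4 + 1/4)*(-9))*(-7) - 2594 = -15/4*(-9)*(-7) - 2594 = (135/4)*(-7) - 2594 = -945/4 - 2594 = -11321/4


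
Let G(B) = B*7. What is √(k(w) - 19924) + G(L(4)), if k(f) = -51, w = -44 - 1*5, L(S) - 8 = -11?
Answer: -21 + 5*I*√799 ≈ -21.0 + 141.33*I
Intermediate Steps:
L(S) = -3 (L(S) = 8 - 11 = -3)
G(B) = 7*B
w = -49 (w = -44 - 5 = -49)
√(k(w) - 19924) + G(L(4)) = √(-51 - 19924) + 7*(-3) = √(-19975) - 21 = 5*I*√799 - 21 = -21 + 5*I*√799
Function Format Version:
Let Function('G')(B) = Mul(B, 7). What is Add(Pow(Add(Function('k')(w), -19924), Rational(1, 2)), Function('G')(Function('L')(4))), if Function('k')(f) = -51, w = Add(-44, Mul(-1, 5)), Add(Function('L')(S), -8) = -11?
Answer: Add(-21, Mul(5, I, Pow(799, Rational(1, 2)))) ≈ Add(-21.000, Mul(141.33, I))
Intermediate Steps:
Function('L')(S) = -3 (Function('L')(S) = Add(8, -11) = -3)
Function('G')(B) = Mul(7, B)
w = -49 (w = Add(-44, -5) = -49)
Add(Pow(Add(Function('k')(w), -19924), Rational(1, 2)), Function('G')(Function('L')(4))) = Add(Pow(Add(-51, -19924), Rational(1, 2)), Mul(7, -3)) = Add(Pow(-19975, Rational(1, 2)), -21) = Add(Mul(5, I, Pow(799, Rational(1, 2))), -21) = Add(-21, Mul(5, I, Pow(799, Rational(1, 2))))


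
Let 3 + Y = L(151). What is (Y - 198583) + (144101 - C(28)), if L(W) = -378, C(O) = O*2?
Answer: -54919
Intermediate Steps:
C(O) = 2*O
Y = -381 (Y = -3 - 378 = -381)
(Y - 198583) + (144101 - C(28)) = (-381 - 198583) + (144101 - 2*28) = -198964 + (144101 - 1*56) = -198964 + (144101 - 56) = -198964 + 144045 = -54919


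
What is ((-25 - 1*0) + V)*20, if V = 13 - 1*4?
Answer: -320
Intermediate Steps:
V = 9 (V = 13 - 4 = 9)
((-25 - 1*0) + V)*20 = ((-25 - 1*0) + 9)*20 = ((-25 + 0) + 9)*20 = (-25 + 9)*20 = -16*20 = -320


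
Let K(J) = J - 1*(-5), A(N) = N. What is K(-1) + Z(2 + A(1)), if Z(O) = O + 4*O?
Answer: 19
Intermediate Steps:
K(J) = 5 + J (K(J) = J + 5 = 5 + J)
Z(O) = 5*O
K(-1) + Z(2 + A(1)) = (5 - 1) + 5*(2 + 1) = 4 + 5*3 = 4 + 15 = 19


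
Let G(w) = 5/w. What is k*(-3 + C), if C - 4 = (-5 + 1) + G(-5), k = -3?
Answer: 12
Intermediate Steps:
C = -1 (C = 4 + ((-5 + 1) + 5/(-5)) = 4 + (-4 + 5*(-⅕)) = 4 + (-4 - 1) = 4 - 5 = -1)
k*(-3 + C) = -3*(-3 - 1) = -3*(-4) = 12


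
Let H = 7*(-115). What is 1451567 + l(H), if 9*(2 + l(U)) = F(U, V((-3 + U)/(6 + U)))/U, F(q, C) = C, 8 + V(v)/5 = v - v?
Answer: 2103317693/1449 ≈ 1.4516e+6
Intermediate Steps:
V(v) = -40 (V(v) = -40 + 5*(v - v) = -40 + 5*0 = -40 + 0 = -40)
H = -805
l(U) = -2 - 40/(9*U) (l(U) = -2 + (-40/U)/9 = -2 - 40/(9*U))
1451567 + l(H) = 1451567 + (-2 - 40/9/(-805)) = 1451567 + (-2 - 40/9*(-1/805)) = 1451567 + (-2 + 8/1449) = 1451567 - 2890/1449 = 2103317693/1449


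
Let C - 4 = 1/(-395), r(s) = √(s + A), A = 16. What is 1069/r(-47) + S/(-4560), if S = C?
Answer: -1579/1801200 - 1069*I*√31/31 ≈ -0.00087664 - 192.0*I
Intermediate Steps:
r(s) = √(16 + s) (r(s) = √(s + 16) = √(16 + s))
C = 1579/395 (C = 4 + 1/(-395) = 4 - 1/395 = 1579/395 ≈ 3.9975)
S = 1579/395 ≈ 3.9975
1069/r(-47) + S/(-4560) = 1069/(√(16 - 47)) + (1579/395)/(-4560) = 1069/(√(-31)) + (1579/395)*(-1/4560) = 1069/((I*√31)) - 1579/1801200 = 1069*(-I*√31/31) - 1579/1801200 = -1069*I*√31/31 - 1579/1801200 = -1579/1801200 - 1069*I*√31/31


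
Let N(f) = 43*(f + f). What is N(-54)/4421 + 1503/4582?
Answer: -14634045/20257022 ≈ -0.72242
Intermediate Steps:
N(f) = 86*f (N(f) = 43*(2*f) = 86*f)
N(-54)/4421 + 1503/4582 = (86*(-54))/4421 + 1503/4582 = -4644*1/4421 + 1503*(1/4582) = -4644/4421 + 1503/4582 = -14634045/20257022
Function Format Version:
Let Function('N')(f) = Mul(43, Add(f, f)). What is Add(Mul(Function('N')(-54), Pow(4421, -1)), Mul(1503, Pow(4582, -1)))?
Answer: Rational(-14634045, 20257022) ≈ -0.72242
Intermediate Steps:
Function('N')(f) = Mul(86, f) (Function('N')(f) = Mul(43, Mul(2, f)) = Mul(86, f))
Add(Mul(Function('N')(-54), Pow(4421, -1)), Mul(1503, Pow(4582, -1))) = Add(Mul(Mul(86, -54), Pow(4421, -1)), Mul(1503, Pow(4582, -1))) = Add(Mul(-4644, Rational(1, 4421)), Mul(1503, Rational(1, 4582))) = Add(Rational(-4644, 4421), Rational(1503, 4582)) = Rational(-14634045, 20257022)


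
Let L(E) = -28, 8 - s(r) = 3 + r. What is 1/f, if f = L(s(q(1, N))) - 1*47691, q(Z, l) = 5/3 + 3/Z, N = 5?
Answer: -1/47719 ≈ -2.0956e-5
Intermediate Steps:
q(Z, l) = 5/3 + 3/Z (q(Z, l) = 5*(⅓) + 3/Z = 5/3 + 3/Z)
s(r) = 5 - r (s(r) = 8 - (3 + r) = 8 + (-3 - r) = 5 - r)
f = -47719 (f = -28 - 1*47691 = -28 - 47691 = -47719)
1/f = 1/(-47719) = -1/47719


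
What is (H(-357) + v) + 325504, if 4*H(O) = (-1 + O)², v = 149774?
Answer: 507319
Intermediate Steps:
H(O) = (-1 + O)²/4
(H(-357) + v) + 325504 = ((-1 - 357)²/4 + 149774) + 325504 = ((¼)*(-358)² + 149774) + 325504 = ((¼)*128164 + 149774) + 325504 = (32041 + 149774) + 325504 = 181815 + 325504 = 507319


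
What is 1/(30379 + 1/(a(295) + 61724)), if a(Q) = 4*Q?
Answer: 62904/1910960617 ≈ 3.2917e-5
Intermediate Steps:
1/(30379 + 1/(a(295) + 61724)) = 1/(30379 + 1/(4*295 + 61724)) = 1/(30379 + 1/(1180 + 61724)) = 1/(30379 + 1/62904) = 1/(1910960617/62904) = 62904/1910960617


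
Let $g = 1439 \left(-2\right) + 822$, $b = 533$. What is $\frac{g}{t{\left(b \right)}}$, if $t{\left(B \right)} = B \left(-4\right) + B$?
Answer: $\frac{2056}{1599} \approx 1.2858$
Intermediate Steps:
$g = -2056$ ($g = -2878 + 822 = -2056$)
$t{\left(B \right)} = - 3 B$ ($t{\left(B \right)} = - 4 B + B = - 3 B$)
$\frac{g}{t{\left(b \right)}} = - \frac{2056}{\left(-3\right) 533} = - \frac{2056}{-1599} = \left(-2056\right) \left(- \frac{1}{1599}\right) = \frac{2056}{1599}$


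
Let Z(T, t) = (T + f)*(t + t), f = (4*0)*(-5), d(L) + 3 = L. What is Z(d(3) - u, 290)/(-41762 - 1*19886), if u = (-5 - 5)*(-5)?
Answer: 3625/7706 ≈ 0.47041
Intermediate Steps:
d(L) = -3 + L
u = 50 (u = -10*(-5) = 50)
f = 0 (f = 0*(-5) = 0)
Z(T, t) = 2*T*t (Z(T, t) = (T + 0)*(t + t) = T*(2*t) = 2*T*t)
Z(d(3) - u, 290)/(-41762 - 1*19886) = (2*((-3 + 3) - 1*50)*290)/(-41762 - 1*19886) = (2*(0 - 50)*290)/(-41762 - 19886) = (2*(-50)*290)/(-61648) = -29000*(-1/61648) = 3625/7706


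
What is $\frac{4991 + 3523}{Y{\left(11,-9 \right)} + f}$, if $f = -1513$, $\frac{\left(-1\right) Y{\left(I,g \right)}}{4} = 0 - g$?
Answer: $- \frac{8514}{1549} \approx -5.4965$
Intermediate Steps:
$Y{\left(I,g \right)} = 4 g$ ($Y{\left(I,g \right)} = - 4 \left(0 - g\right) = - 4 \left(- g\right) = 4 g$)
$\frac{4991 + 3523}{Y{\left(11,-9 \right)} + f} = \frac{4991 + 3523}{4 \left(-9\right) - 1513} = \frac{8514}{-36 - 1513} = \frac{8514}{-1549} = 8514 \left(- \frac{1}{1549}\right) = - \frac{8514}{1549}$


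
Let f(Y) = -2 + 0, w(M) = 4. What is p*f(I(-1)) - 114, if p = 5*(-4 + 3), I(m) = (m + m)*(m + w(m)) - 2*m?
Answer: -104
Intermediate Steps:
I(m) = -2*m + 2*m*(4 + m) (I(m) = (m + m)*(m + 4) - 2*m = (2*m)*(4 + m) - 2*m = 2*m*(4 + m) - 2*m = -2*m + 2*m*(4 + m))
f(Y) = -2
p = -5 (p = 5*(-1) = -5)
p*f(I(-1)) - 114 = -5*(-2) - 114 = 10 - 114 = -104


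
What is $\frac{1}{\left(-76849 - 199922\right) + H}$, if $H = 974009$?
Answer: $\frac{1}{697238} \approx 1.4342 \cdot 10^{-6}$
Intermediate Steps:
$\frac{1}{\left(-76849 - 199922\right) + H} = \frac{1}{\left(-76849 - 199922\right) + 974009} = \frac{1}{-276771 + 974009} = \frac{1}{697238}$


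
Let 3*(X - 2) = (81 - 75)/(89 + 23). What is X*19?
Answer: 2147/56 ≈ 38.339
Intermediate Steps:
X = 113/56 (X = 2 + ((81 - 75)/(89 + 23))/3 = 2 + (6/112)/3 = 2 + (6*(1/112))/3 = 2 + (1/3)*(3/56) = 2 + 1/56 = 113/56 ≈ 2.0179)
X*19 = (113/56)*19 = 2147/56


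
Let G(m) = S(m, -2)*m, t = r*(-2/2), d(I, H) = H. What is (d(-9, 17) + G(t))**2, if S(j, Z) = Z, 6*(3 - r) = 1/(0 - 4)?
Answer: 76729/144 ≈ 532.84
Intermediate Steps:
r = 73/24 (r = 3 - 1/(6*(0 - 4)) = 3 - 1/6/(-4) = 3 - 1/6*(-1/4) = 3 + 1/24 = 73/24 ≈ 3.0417)
t = -73/24 (t = 73*(-2/2)/24 = 73*(-2*1/2)/24 = (73/24)*(-1) = -73/24 ≈ -3.0417)
G(m) = -2*m
(d(-9, 17) + G(t))**2 = (17 - 2*(-73/24))**2 = (17 + 73/12)**2 = (277/12)**2 = 76729/144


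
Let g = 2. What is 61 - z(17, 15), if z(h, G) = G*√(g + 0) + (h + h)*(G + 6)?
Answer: -653 - 15*√2 ≈ -674.21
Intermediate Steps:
z(h, G) = G*√2 + 2*h*(6 + G) (z(h, G) = G*√(2 + 0) + (h + h)*(G + 6) = G*√2 + (2*h)*(6 + G) = G*√2 + 2*h*(6 + G))
61 - z(17, 15) = 61 - (12*17 + 15*√2 + 2*15*17) = 61 - (204 + 15*√2 + 510) = 61 - (714 + 15*√2) = 61 + (-714 - 15*√2) = -653 - 15*√2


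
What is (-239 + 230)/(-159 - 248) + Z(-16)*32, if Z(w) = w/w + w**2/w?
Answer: -195351/407 ≈ -479.98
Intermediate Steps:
Z(w) = 1 + w
(-239 + 230)/(-159 - 248) + Z(-16)*32 = (-239 + 230)/(-159 - 248) + (1 - 16)*32 = -9/(-407) - 15*32 = -9*(-1/407) - 480 = 9/407 - 480 = -195351/407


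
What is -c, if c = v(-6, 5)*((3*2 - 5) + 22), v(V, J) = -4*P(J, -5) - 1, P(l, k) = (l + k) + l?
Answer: 483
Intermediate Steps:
P(l, k) = k + 2*l (P(l, k) = (k + l) + l = k + 2*l)
v(V, J) = 19 - 8*J (v(V, J) = -4*(-5 + 2*J) - 1 = (20 - 8*J) - 1 = 19 - 8*J)
c = -483 (c = (19 - 8*5)*((3*2 - 5) + 22) = (19 - 40)*((6 - 5) + 22) = -21*(1 + 22) = -21*23 = -483)
-c = -1*(-483) = 483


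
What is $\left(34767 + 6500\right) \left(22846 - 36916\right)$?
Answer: $-580626690$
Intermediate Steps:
$\left(34767 + 6500\right) \left(22846 - 36916\right) = 41267 \left(-14070\right) = -580626690$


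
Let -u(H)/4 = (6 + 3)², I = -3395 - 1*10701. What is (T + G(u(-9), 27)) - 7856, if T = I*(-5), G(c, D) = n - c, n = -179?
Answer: 62769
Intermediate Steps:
I = -14096 (I = -3395 - 10701 = -14096)
u(H) = -324 (u(H) = -4*(6 + 3)² = -4*9² = -4*81 = -324)
G(c, D) = -179 - c
T = 70480 (T = -14096*(-5) = 70480)
(T + G(u(-9), 27)) - 7856 = (70480 + (-179 - 1*(-324))) - 7856 = (70480 + (-179 + 324)) - 7856 = (70480 + 145) - 7856 = 70625 - 7856 = 62769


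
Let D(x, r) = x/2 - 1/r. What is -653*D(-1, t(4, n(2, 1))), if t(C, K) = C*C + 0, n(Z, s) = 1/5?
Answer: 5877/16 ≈ 367.31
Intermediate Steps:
n(Z, s) = ⅕
t(C, K) = C² (t(C, K) = C² + 0 = C²)
D(x, r) = x/2 - 1/r (D(x, r) = x*(½) - 1/r = x/2 - 1/r)
-653*D(-1, t(4, n(2, 1))) = -653*((½)*(-1) - 1/(4²)) = -653*(-½ - 1/16) = -653*(-9/16) = 5877/16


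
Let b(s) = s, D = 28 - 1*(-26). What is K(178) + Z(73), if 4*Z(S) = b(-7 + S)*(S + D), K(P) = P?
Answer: 4547/2 ≈ 2273.5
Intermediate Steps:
D = 54 (D = 28 + 26 = 54)
Z(S) = (-7 + S)*(54 + S)/4 (Z(S) = ((-7 + S)*(S + 54))/4 = ((-7 + S)*(54 + S))/4 = (-7 + S)*(54 + S)/4)
K(178) + Z(73) = 178 + (-7 + 73)*(54 + 73)/4 = 178 + (1/4)*66*127 = 178 + 4191/2 = 4547/2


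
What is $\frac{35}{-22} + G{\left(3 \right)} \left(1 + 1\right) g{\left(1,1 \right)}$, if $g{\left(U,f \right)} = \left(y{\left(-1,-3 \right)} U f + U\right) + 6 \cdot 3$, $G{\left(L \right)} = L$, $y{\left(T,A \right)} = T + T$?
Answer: $\frac{2209}{22} \approx 100.41$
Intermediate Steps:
$y{\left(T,A \right)} = 2 T$
$g{\left(U,f \right)} = 18 + U - 2 U f$ ($g{\left(U,f \right)} = \left(2 \left(-1\right) U f + U\right) + 6 \cdot 3 = \left(- 2 U f + U\right) + 18 = \left(U - 2 U f\right) + 18 = 18 + U - 2 U f$)
$\frac{35}{-22} + G{\left(3 \right)} \left(1 + 1\right) g{\left(1,1 \right)} = \frac{35}{-22} + 3 \left(1 + 1\right) \left(18 + 1 - 2 \cdot 1\right) = 35 \left(- \frac{1}{22}\right) + 3 \cdot 2 \left(18 + 1 - 2\right) = - \frac{35}{22} + 6 \cdot 17 = - \frac{35}{22} + 102 = \frac{2209}{22}$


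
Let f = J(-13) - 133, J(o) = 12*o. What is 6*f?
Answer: -1734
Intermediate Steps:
f = -289 (f = 12*(-13) - 133 = -156 - 133 = -289)
6*f = 6*(-289) = -1734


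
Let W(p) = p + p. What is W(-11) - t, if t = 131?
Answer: -153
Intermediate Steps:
W(p) = 2*p
W(-11) - t = 2*(-11) - 1*131 = -22 - 131 = -153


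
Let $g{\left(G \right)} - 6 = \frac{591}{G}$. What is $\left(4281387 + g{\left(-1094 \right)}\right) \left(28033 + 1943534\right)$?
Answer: $\frac{9234510984001017}{1094} \approx 8.4411 \cdot 10^{12}$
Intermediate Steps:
$g{\left(G \right)} = 6 + \frac{591}{G}$
$\left(4281387 + g{\left(-1094 \right)}\right) \left(28033 + 1943534\right) = \left(4281387 + \left(6 + \frac{591}{-1094}\right)\right) \left(28033 + 1943534\right) = \left(4281387 + \left(6 + 591 \left(- \frac{1}{1094}\right)\right)\right) 1971567 = \left(4281387 + \left(6 - \frac{591}{1094}\right)\right) 1971567 = \left(4281387 + \frac{5973}{1094}\right) 1971567 = \frac{4683843351}{1094} \cdot 1971567 = \frac{9234510984001017}{1094}$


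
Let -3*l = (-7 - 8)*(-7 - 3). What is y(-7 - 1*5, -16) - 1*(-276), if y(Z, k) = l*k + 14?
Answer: 1090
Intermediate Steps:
l = -50 (l = -(-7 - 8)*(-7 - 3)/3 = -(-5)*(-10) = -⅓*150 = -50)
y(Z, k) = 14 - 50*k (y(Z, k) = -50*k + 14 = 14 - 50*k)
y(-7 - 1*5, -16) - 1*(-276) = (14 - 50*(-16)) - 1*(-276) = (14 + 800) + 276 = 814 + 276 = 1090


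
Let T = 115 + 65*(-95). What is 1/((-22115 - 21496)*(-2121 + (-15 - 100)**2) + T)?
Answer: -1/484262604 ≈ -2.0650e-9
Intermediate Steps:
T = -6060 (T = 115 - 6175 = -6060)
1/((-22115 - 21496)*(-2121 + (-15 - 100)**2) + T) = 1/((-22115 - 21496)*(-2121 + (-15 - 100)**2) - 6060) = 1/(-43611*(-2121 + (-115)**2) - 6060) = 1/(-43611*(-2121 + 13225) - 6060) = 1/(-43611*11104 - 6060) = 1/(-484256544 - 6060) = 1/(-484262604) = -1/484262604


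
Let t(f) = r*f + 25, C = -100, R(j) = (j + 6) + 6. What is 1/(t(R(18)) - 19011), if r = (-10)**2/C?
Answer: -1/19016 ≈ -5.2587e-5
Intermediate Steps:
R(j) = 12 + j (R(j) = (6 + j) + 6 = 12 + j)
r = -1 (r = (-10)**2/(-100) = 100*(-1/100) = -1)
t(f) = 25 - f (t(f) = -f + 25 = 25 - f)
1/(t(R(18)) - 19011) = 1/((25 - (12 + 18)) - 19011) = 1/((25 - 1*30) - 19011) = 1/((25 - 30) - 19011) = 1/(-5 - 19011) = 1/(-19016) = -1/19016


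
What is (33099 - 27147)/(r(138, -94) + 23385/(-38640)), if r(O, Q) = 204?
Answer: 15332352/523945 ≈ 29.263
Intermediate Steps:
(33099 - 27147)/(r(138, -94) + 23385/(-38640)) = (33099 - 27147)/(204 + 23385/(-38640)) = 5952/(204 + 23385*(-1/38640)) = 5952/(204 - 1559/2576) = 5952/(523945/2576) = 5952*(2576/523945) = 15332352/523945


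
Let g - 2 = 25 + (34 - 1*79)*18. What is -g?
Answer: 783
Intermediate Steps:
g = -783 (g = 2 + (25 + (34 - 1*79)*18) = 2 + (25 + (34 - 79)*18) = 2 + (25 - 45*18) = 2 + (25 - 810) = 2 - 785 = -783)
-g = -1*(-783) = 783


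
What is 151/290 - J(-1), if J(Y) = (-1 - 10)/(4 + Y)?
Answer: 3643/870 ≈ 4.1874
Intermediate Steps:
J(Y) = -11/(4 + Y)
151/290 - J(-1) = 151/290 - (-11)/(4 - 1) = 151*(1/290) - (-11)/3 = 151/290 - (-11)/3 = 151/290 - 1*(-11/3) = 151/290 + 11/3 = 3643/870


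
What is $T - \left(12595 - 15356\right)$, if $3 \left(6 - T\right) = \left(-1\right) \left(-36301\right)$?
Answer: $- \frac{28000}{3} \approx -9333.3$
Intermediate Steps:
$T = - \frac{36283}{3}$ ($T = 6 - \frac{\left(-1\right) \left(-36301\right)}{3} = 6 - \frac{36301}{3} = - \frac{36283}{3} \approx -12094.0$)
$T - \left(12595 - 15356\right) = - \frac{36283}{3} - \left(12595 - 15356\right) = - \frac{36283}{3} - -2761 = - \frac{36283}{3} + 2761 = - \frac{28000}{3}$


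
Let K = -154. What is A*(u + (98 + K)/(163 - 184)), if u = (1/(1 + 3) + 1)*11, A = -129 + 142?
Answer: 2561/12 ≈ 213.42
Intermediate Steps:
A = 13
u = 55/4 (u = (1/4 + 1)*11 = (5/4)*11 = 55/4 ≈ 13.750)
A*(u + (98 + K)/(163 - 184)) = 13*(55/4 + (98 - 154)/(163 - 184)) = 13*(55/4 - 56/(-21)) = 13*(55/4 - 56*(-1/21)) = 13*(55/4 + 8/3) = 13*(197/12) = 2561/12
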